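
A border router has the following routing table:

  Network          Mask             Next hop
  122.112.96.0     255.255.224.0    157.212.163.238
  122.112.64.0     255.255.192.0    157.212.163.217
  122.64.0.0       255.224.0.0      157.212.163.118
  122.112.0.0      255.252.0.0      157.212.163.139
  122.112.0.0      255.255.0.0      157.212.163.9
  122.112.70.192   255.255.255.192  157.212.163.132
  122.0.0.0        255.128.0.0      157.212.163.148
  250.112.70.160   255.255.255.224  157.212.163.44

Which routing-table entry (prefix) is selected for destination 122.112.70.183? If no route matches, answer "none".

122.112.64.0/18

Entries matching 122.112.70.183:
  122.0.0.0/9 (122.0.0.0 - 122.127.255.255)
  122.112.0.0/14 (122.112.0.0 - 122.115.255.255)
  122.112.0.0/16 (122.112.0.0 - 122.112.255.255)
  122.112.64.0/18 (122.112.64.0 - 122.112.127.255)
Most specific is 122.112.64.0/18.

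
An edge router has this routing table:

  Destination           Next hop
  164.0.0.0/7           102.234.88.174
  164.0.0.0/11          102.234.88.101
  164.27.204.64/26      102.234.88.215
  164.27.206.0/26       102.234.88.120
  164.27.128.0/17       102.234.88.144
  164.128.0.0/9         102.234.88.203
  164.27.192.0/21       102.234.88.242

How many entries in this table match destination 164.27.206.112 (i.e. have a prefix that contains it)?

3

Prefixes containing 164.27.206.112:
  164.0.0.0/7 (164.0.0.0 - 165.255.255.255)
  164.0.0.0/11 (164.0.0.0 - 164.31.255.255)
  164.27.128.0/17 (164.27.128.0 - 164.27.255.255)
Total matching entries: 3.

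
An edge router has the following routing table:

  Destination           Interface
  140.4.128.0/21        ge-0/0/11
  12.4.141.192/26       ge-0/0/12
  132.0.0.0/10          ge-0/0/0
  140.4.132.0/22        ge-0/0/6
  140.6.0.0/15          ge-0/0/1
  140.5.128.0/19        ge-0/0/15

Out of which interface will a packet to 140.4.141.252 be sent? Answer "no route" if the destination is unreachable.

No entry's prefix contains 140.4.141.252; there is no default route.

no route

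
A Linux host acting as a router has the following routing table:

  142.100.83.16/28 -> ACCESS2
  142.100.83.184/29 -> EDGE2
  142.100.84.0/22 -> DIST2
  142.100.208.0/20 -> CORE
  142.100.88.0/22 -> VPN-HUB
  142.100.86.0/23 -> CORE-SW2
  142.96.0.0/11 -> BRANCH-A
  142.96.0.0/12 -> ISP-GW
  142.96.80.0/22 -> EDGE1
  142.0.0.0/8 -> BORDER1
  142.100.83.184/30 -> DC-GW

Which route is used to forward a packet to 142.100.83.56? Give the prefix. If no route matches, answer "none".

Entries matching 142.100.83.56:
  142.0.0.0/8 (142.0.0.0 - 142.255.255.255)
  142.96.0.0/11 (142.96.0.0 - 142.127.255.255)
  142.96.0.0/12 (142.96.0.0 - 142.111.255.255)
Most specific is 142.96.0.0/12.

142.96.0.0/12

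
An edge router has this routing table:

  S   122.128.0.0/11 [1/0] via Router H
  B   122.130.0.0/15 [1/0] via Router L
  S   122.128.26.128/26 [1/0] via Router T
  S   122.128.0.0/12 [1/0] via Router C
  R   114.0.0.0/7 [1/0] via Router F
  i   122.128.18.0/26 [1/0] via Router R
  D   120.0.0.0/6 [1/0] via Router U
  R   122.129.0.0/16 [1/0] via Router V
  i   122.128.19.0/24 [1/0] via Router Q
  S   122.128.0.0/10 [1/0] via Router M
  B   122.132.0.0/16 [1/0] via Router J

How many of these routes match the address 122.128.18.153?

Prefixes containing 122.128.18.153:
  120.0.0.0/6 (120.0.0.0 - 123.255.255.255)
  122.128.0.0/10 (122.128.0.0 - 122.191.255.255)
  122.128.0.0/11 (122.128.0.0 - 122.159.255.255)
  122.128.0.0/12 (122.128.0.0 - 122.143.255.255)
Total matching entries: 4.

4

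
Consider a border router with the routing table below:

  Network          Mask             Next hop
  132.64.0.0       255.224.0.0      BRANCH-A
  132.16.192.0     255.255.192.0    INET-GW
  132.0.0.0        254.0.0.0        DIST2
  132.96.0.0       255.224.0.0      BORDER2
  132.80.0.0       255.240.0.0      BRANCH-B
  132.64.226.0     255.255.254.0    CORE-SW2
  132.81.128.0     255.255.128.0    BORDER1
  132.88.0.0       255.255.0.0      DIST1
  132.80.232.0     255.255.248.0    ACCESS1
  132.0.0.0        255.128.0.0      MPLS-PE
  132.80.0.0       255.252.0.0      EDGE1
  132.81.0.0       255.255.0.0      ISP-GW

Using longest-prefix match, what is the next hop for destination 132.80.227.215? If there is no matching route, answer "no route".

Routes whose prefix contains 132.80.227.215:
  132.0.0.0/7 (132.0.0.0 - 133.255.255.255) -> DIST2
  132.0.0.0/9 (132.0.0.0 - 132.127.255.255) -> MPLS-PE
  132.64.0.0/11 (132.64.0.0 - 132.95.255.255) -> BRANCH-A
  132.80.0.0/12 (132.80.0.0 - 132.95.255.255) -> BRANCH-B
  132.80.0.0/14 (132.80.0.0 - 132.83.255.255) -> EDGE1
More-specific entries that do NOT match:
  132.64.226.0/23 (132.64.226.0 - 132.64.227.255) does not contain 132.80.227.215
  132.80.232.0/21 (132.80.232.0 - 132.80.239.255) does not contain 132.80.227.215
  132.16.192.0/18 (132.16.192.0 - 132.16.255.255) does not contain 132.80.227.215
  132.81.128.0/17 (132.81.128.0 - 132.81.255.255) does not contain 132.80.227.215
  132.88.0.0/16 (132.88.0.0 - 132.88.255.255) does not contain 132.80.227.215
  132.81.0.0/16 (132.81.0.0 - 132.81.255.255) does not contain 132.80.227.215
Longest matching prefix is /14 -> next hop EDGE1.

EDGE1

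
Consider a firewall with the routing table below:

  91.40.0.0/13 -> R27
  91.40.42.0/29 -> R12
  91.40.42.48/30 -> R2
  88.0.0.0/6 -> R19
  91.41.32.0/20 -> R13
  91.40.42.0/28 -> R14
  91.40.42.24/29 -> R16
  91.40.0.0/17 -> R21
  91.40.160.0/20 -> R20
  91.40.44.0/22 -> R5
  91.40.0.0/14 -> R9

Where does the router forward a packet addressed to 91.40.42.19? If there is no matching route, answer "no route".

Routes whose prefix contains 91.40.42.19:
  88.0.0.0/6 (88.0.0.0 - 91.255.255.255) -> R19
  91.40.0.0/13 (91.40.0.0 - 91.47.255.255) -> R27
  91.40.0.0/14 (91.40.0.0 - 91.43.255.255) -> R9
  91.40.0.0/17 (91.40.0.0 - 91.40.127.255) -> R21
More-specific entries that do NOT match:
  91.40.42.48/30 (91.40.42.48 - 91.40.42.51) does not contain 91.40.42.19
  91.40.42.0/29 (91.40.42.0 - 91.40.42.7) does not contain 91.40.42.19
  91.40.42.24/29 (91.40.42.24 - 91.40.42.31) does not contain 91.40.42.19
  91.40.42.0/28 (91.40.42.0 - 91.40.42.15) does not contain 91.40.42.19
  91.40.44.0/22 (91.40.44.0 - 91.40.47.255) does not contain 91.40.42.19
  91.41.32.0/20 (91.41.32.0 - 91.41.47.255) does not contain 91.40.42.19
  91.40.160.0/20 (91.40.160.0 - 91.40.175.255) does not contain 91.40.42.19
Longest matching prefix is /17 -> next hop R21.

R21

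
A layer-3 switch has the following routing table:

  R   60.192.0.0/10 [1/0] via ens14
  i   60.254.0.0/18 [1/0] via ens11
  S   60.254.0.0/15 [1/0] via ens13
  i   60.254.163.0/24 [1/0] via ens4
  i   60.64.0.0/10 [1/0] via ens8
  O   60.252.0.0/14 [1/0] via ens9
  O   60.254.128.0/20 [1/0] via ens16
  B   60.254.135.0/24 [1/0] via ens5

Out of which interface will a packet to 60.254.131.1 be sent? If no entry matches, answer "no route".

Routes whose prefix contains 60.254.131.1:
  60.192.0.0/10 (60.192.0.0 - 60.255.255.255) -> ens14
  60.252.0.0/14 (60.252.0.0 - 60.255.255.255) -> ens9
  60.254.0.0/15 (60.254.0.0 - 60.255.255.255) -> ens13
  60.254.128.0/20 (60.254.128.0 - 60.254.143.255) -> ens16
More-specific entries that do NOT match:
  60.254.163.0/24 (60.254.163.0 - 60.254.163.255) does not contain 60.254.131.1
  60.254.135.0/24 (60.254.135.0 - 60.254.135.255) does not contain 60.254.131.1
Longest matching prefix is /20 -> interface ens16.

ens16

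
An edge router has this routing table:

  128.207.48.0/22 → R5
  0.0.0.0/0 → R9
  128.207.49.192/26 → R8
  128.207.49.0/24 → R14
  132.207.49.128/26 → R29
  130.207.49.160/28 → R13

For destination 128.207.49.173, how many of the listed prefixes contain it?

3

Prefixes containing 128.207.49.173:
  0.0.0.0/0 (default, matches everything)
  128.207.48.0/22 (128.207.48.0 - 128.207.51.255)
  128.207.49.0/24 (128.207.49.0 - 128.207.49.255)
Total matching entries: 3.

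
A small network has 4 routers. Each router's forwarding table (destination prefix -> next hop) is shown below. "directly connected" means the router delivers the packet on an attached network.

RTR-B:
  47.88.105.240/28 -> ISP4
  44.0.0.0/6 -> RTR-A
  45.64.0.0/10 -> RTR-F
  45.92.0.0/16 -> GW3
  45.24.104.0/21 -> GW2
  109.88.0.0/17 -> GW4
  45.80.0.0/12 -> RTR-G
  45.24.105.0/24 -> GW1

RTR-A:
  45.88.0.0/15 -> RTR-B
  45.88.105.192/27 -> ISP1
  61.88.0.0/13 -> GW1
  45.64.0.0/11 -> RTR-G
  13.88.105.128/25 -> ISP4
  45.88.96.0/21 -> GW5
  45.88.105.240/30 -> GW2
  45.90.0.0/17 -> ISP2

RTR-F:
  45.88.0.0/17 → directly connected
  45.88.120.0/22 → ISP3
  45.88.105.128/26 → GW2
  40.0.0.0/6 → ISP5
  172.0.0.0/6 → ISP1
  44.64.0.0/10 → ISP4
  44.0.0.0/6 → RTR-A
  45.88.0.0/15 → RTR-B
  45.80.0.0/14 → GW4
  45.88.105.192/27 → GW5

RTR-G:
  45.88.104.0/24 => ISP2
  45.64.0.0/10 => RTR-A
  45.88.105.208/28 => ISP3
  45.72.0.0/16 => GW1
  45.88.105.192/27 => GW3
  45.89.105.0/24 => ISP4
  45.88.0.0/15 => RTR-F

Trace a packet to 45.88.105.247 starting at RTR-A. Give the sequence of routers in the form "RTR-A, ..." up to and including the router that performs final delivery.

At RTR-A: longest match for 45.88.105.247 is 45.88.0.0/15 -> RTR-B
At RTR-B: longest match for 45.88.105.247 is 45.80.0.0/12 -> RTR-G
At RTR-G: longest match for 45.88.105.247 is 45.88.0.0/15 -> RTR-F
At RTR-F: longest match for 45.88.105.247 is 45.88.0.0/17 -> directly connected

RTR-A, RTR-B, RTR-G, RTR-F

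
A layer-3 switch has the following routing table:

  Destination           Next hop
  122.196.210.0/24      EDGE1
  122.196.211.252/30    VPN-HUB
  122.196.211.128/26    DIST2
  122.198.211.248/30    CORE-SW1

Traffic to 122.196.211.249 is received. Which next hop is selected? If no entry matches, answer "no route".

No entry's prefix contains 122.196.211.249; there is no default route.

no route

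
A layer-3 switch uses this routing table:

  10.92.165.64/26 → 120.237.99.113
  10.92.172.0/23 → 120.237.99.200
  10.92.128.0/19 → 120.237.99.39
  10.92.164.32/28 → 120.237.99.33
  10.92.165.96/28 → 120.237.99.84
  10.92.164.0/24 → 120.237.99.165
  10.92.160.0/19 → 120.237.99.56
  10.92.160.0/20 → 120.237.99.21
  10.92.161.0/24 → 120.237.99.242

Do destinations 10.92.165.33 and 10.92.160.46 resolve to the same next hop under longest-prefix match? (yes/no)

yes

10.92.165.33: longest match 10.92.160.0/20 -> 120.237.99.21
10.92.160.46: longest match 10.92.160.0/20 -> 120.237.99.21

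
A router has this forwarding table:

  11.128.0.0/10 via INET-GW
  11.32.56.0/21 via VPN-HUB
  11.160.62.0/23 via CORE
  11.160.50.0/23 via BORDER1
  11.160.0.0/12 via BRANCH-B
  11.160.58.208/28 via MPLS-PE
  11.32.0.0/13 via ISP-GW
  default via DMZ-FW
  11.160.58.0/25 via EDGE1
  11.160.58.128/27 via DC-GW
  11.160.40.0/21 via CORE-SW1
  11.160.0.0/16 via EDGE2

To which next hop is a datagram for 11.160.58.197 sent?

EDGE2

Routes whose prefix contains 11.160.58.197:
  0.0.0.0/0 (default, matches everything) -> DMZ-FW
  11.128.0.0/10 (11.128.0.0 - 11.191.255.255) -> INET-GW
  11.160.0.0/12 (11.160.0.0 - 11.175.255.255) -> BRANCH-B
  11.160.0.0/16 (11.160.0.0 - 11.160.255.255) -> EDGE2
More-specific entries that do NOT match:
  11.160.58.208/28 (11.160.58.208 - 11.160.58.223) does not contain 11.160.58.197
  11.160.58.128/27 (11.160.58.128 - 11.160.58.159) does not contain 11.160.58.197
  11.160.58.0/25 (11.160.58.0 - 11.160.58.127) does not contain 11.160.58.197
  11.160.62.0/23 (11.160.62.0 - 11.160.63.255) does not contain 11.160.58.197
  11.160.50.0/23 (11.160.50.0 - 11.160.51.255) does not contain 11.160.58.197
  11.32.56.0/21 (11.32.56.0 - 11.32.63.255) does not contain 11.160.58.197
  11.160.40.0/21 (11.160.40.0 - 11.160.47.255) does not contain 11.160.58.197
Longest matching prefix is /16 -> next hop EDGE2.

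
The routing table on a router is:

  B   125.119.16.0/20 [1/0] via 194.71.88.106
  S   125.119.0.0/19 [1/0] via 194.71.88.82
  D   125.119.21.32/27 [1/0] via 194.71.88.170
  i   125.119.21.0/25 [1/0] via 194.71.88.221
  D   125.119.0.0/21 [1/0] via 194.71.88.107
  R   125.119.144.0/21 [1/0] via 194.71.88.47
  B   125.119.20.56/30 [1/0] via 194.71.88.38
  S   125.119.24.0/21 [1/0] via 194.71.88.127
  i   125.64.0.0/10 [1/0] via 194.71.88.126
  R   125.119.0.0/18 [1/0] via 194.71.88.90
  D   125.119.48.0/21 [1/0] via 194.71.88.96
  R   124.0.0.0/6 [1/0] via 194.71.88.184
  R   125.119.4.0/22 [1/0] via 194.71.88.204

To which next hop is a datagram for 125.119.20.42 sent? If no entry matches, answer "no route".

194.71.88.106

Routes whose prefix contains 125.119.20.42:
  124.0.0.0/6 (124.0.0.0 - 127.255.255.255) -> 194.71.88.184
  125.64.0.0/10 (125.64.0.0 - 125.127.255.255) -> 194.71.88.126
  125.119.0.0/18 (125.119.0.0 - 125.119.63.255) -> 194.71.88.90
  125.119.0.0/19 (125.119.0.0 - 125.119.31.255) -> 194.71.88.82
  125.119.16.0/20 (125.119.16.0 - 125.119.31.255) -> 194.71.88.106
More-specific entries that do NOT match:
  125.119.20.56/30 (125.119.20.56 - 125.119.20.59) does not contain 125.119.20.42
  125.119.21.32/27 (125.119.21.32 - 125.119.21.63) does not contain 125.119.20.42
  125.119.21.0/25 (125.119.21.0 - 125.119.21.127) does not contain 125.119.20.42
  125.119.4.0/22 (125.119.4.0 - 125.119.7.255) does not contain 125.119.20.42
  125.119.0.0/21 (125.119.0.0 - 125.119.7.255) does not contain 125.119.20.42
  125.119.144.0/21 (125.119.144.0 - 125.119.151.255) does not contain 125.119.20.42
  125.119.24.0/21 (125.119.24.0 - 125.119.31.255) does not contain 125.119.20.42
  125.119.48.0/21 (125.119.48.0 - 125.119.55.255) does not contain 125.119.20.42
Longest matching prefix is /20 -> next hop 194.71.88.106.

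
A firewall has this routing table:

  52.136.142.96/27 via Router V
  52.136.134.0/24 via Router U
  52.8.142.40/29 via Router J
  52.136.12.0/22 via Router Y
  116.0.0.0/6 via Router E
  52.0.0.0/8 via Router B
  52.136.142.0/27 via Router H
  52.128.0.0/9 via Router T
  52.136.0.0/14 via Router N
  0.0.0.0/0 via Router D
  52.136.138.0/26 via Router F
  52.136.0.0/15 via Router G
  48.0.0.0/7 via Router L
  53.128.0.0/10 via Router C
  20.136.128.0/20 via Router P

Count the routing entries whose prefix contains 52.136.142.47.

Prefixes containing 52.136.142.47:
  0.0.0.0/0 (default, matches everything)
  52.0.0.0/8 (52.0.0.0 - 52.255.255.255)
  52.128.0.0/9 (52.128.0.0 - 52.255.255.255)
  52.136.0.0/14 (52.136.0.0 - 52.139.255.255)
  52.136.0.0/15 (52.136.0.0 - 52.137.255.255)
Total matching entries: 5.

5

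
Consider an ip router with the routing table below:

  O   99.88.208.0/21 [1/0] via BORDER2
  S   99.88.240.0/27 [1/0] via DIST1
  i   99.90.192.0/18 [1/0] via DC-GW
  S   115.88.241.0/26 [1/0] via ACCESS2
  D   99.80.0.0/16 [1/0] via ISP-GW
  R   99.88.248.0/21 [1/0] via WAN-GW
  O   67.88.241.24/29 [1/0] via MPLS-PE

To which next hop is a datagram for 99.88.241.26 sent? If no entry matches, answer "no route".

no route

No entry's prefix contains 99.88.241.26; there is no default route.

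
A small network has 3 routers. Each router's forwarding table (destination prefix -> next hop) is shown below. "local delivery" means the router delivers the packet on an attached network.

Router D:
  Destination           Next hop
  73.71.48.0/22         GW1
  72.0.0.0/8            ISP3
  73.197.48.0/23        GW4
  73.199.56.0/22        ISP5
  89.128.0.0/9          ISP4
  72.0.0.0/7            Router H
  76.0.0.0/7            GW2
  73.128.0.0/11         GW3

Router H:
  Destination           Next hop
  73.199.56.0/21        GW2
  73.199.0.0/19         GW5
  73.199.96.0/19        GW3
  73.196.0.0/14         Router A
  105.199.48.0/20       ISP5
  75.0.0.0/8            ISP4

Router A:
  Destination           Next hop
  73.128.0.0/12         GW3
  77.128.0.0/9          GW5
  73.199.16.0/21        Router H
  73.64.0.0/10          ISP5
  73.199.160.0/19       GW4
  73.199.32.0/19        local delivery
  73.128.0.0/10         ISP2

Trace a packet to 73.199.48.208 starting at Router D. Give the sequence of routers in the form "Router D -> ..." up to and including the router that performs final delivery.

Router D -> Router H -> Router A

At Router D: longest match for 73.199.48.208 is 72.0.0.0/7 -> Router H
At Router H: longest match for 73.199.48.208 is 73.196.0.0/14 -> Router A
At Router A: longest match for 73.199.48.208 is 73.199.32.0/19 -> local delivery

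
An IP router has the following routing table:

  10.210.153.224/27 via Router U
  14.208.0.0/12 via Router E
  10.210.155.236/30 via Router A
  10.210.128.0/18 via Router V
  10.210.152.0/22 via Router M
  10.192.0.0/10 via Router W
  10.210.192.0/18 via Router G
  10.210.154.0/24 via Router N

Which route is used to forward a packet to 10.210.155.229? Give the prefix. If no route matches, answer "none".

10.210.152.0/22

Entries matching 10.210.155.229:
  10.192.0.0/10 (10.192.0.0 - 10.255.255.255)
  10.210.128.0/18 (10.210.128.0 - 10.210.191.255)
  10.210.152.0/22 (10.210.152.0 - 10.210.155.255)
Most specific is 10.210.152.0/22.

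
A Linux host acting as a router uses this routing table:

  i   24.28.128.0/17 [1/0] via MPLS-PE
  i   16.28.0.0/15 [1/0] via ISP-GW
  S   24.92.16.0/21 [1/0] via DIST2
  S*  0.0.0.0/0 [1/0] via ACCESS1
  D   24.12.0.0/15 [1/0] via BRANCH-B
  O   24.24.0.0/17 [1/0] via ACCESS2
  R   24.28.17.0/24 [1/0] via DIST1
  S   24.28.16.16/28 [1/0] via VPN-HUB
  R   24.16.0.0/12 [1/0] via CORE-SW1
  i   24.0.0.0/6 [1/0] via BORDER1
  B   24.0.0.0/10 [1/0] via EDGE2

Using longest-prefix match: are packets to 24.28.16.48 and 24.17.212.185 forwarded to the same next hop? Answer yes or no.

yes

24.28.16.48: longest match 24.16.0.0/12 -> CORE-SW1
24.17.212.185: longest match 24.16.0.0/12 -> CORE-SW1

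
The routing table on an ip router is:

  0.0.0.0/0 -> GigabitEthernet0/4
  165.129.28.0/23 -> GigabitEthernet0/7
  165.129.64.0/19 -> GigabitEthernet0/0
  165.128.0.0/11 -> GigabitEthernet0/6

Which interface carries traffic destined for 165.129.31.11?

Routes whose prefix contains 165.129.31.11:
  0.0.0.0/0 (default, matches everything) -> GigabitEthernet0/4
  165.128.0.0/11 (165.128.0.0 - 165.159.255.255) -> GigabitEthernet0/6
More-specific entries that do NOT match:
  165.129.28.0/23 (165.129.28.0 - 165.129.29.255) does not contain 165.129.31.11
  165.129.64.0/19 (165.129.64.0 - 165.129.95.255) does not contain 165.129.31.11
Longest matching prefix is /11 -> interface GigabitEthernet0/6.

GigabitEthernet0/6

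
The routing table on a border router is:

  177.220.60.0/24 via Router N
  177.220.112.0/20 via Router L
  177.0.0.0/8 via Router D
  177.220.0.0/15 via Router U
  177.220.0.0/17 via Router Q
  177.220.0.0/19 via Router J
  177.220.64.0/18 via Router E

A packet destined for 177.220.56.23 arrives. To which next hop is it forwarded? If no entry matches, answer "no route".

Router Q

Routes whose prefix contains 177.220.56.23:
  177.0.0.0/8 (177.0.0.0 - 177.255.255.255) -> Router D
  177.220.0.0/15 (177.220.0.0 - 177.221.255.255) -> Router U
  177.220.0.0/17 (177.220.0.0 - 177.220.127.255) -> Router Q
More-specific entries that do NOT match:
  177.220.60.0/24 (177.220.60.0 - 177.220.60.255) does not contain 177.220.56.23
  177.220.112.0/20 (177.220.112.0 - 177.220.127.255) does not contain 177.220.56.23
  177.220.0.0/19 (177.220.0.0 - 177.220.31.255) does not contain 177.220.56.23
  177.220.64.0/18 (177.220.64.0 - 177.220.127.255) does not contain 177.220.56.23
Longest matching prefix is /17 -> next hop Router Q.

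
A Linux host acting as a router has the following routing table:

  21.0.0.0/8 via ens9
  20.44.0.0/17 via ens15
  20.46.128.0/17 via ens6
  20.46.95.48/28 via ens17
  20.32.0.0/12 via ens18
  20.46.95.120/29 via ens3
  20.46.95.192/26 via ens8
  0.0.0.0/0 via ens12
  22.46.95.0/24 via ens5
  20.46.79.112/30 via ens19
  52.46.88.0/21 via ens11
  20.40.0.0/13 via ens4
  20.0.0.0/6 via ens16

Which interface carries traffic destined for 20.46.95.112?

ens4

Routes whose prefix contains 20.46.95.112:
  0.0.0.0/0 (default, matches everything) -> ens12
  20.0.0.0/6 (20.0.0.0 - 23.255.255.255) -> ens16
  20.32.0.0/12 (20.32.0.0 - 20.47.255.255) -> ens18
  20.40.0.0/13 (20.40.0.0 - 20.47.255.255) -> ens4
More-specific entries that do NOT match:
  20.46.79.112/30 (20.46.79.112 - 20.46.79.115) does not contain 20.46.95.112
  20.46.95.120/29 (20.46.95.120 - 20.46.95.127) does not contain 20.46.95.112
  20.46.95.48/28 (20.46.95.48 - 20.46.95.63) does not contain 20.46.95.112
  20.46.95.192/26 (20.46.95.192 - 20.46.95.255) does not contain 20.46.95.112
  22.46.95.0/24 (22.46.95.0 - 22.46.95.255) does not contain 20.46.95.112
  52.46.88.0/21 (52.46.88.0 - 52.46.95.255) does not contain 20.46.95.112
  20.44.0.0/17 (20.44.0.0 - 20.44.127.255) does not contain 20.46.95.112
  20.46.128.0/17 (20.46.128.0 - 20.46.255.255) does not contain 20.46.95.112
Longest matching prefix is /13 -> interface ens4.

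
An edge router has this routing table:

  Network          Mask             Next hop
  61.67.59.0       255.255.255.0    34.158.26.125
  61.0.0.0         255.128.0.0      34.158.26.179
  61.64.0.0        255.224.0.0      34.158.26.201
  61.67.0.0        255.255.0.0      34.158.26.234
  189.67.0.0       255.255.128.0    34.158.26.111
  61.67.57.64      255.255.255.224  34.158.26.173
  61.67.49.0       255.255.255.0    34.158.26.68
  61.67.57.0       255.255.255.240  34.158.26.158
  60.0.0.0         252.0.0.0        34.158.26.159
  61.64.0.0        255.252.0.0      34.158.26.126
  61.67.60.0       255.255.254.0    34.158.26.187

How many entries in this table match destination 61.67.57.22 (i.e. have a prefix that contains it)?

5

Prefixes containing 61.67.57.22:
  60.0.0.0/6 (60.0.0.0 - 63.255.255.255)
  61.0.0.0/9 (61.0.0.0 - 61.127.255.255)
  61.64.0.0/11 (61.64.0.0 - 61.95.255.255)
  61.64.0.0/14 (61.64.0.0 - 61.67.255.255)
  61.67.0.0/16 (61.67.0.0 - 61.67.255.255)
Total matching entries: 5.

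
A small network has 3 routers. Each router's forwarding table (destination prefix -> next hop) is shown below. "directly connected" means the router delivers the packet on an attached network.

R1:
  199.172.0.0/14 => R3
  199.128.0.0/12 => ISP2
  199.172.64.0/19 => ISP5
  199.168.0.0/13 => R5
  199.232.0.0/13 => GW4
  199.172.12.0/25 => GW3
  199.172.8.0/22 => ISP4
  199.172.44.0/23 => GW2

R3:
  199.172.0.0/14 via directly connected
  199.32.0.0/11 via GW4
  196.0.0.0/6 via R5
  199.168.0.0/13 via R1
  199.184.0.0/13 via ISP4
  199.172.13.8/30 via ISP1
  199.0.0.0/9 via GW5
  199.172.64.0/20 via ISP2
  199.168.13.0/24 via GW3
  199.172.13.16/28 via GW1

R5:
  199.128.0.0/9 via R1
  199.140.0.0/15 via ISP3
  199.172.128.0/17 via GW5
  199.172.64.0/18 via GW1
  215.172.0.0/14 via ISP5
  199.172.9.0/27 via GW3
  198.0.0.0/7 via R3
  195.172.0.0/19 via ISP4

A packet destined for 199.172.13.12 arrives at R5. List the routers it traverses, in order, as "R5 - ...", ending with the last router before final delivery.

At R5: longest match for 199.172.13.12 is 199.128.0.0/9 -> R1
At R1: longest match for 199.172.13.12 is 199.172.0.0/14 -> R3
At R3: longest match for 199.172.13.12 is 199.172.0.0/14 -> directly connected

R5 - R1 - R3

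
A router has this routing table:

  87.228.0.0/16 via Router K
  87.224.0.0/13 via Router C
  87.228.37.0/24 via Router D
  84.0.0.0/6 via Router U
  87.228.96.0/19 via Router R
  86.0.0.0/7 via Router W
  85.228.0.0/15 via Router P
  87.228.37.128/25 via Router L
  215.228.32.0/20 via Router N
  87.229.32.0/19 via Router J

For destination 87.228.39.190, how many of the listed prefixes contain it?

4

Prefixes containing 87.228.39.190:
  84.0.0.0/6 (84.0.0.0 - 87.255.255.255)
  86.0.0.0/7 (86.0.0.0 - 87.255.255.255)
  87.224.0.0/13 (87.224.0.0 - 87.231.255.255)
  87.228.0.0/16 (87.228.0.0 - 87.228.255.255)
Total matching entries: 4.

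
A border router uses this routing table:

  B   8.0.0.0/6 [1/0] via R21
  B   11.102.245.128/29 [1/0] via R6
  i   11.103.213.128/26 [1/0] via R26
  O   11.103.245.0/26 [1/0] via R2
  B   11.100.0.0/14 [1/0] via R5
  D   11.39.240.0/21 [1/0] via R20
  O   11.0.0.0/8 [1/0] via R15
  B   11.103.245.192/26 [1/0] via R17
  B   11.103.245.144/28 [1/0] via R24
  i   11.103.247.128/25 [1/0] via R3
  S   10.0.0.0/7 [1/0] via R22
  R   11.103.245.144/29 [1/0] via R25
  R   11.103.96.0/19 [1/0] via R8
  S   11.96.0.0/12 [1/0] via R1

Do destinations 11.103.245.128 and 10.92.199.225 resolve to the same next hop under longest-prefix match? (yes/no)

11.103.245.128: longest match 11.100.0.0/14 -> R5
10.92.199.225: longest match 10.0.0.0/7 -> R22

no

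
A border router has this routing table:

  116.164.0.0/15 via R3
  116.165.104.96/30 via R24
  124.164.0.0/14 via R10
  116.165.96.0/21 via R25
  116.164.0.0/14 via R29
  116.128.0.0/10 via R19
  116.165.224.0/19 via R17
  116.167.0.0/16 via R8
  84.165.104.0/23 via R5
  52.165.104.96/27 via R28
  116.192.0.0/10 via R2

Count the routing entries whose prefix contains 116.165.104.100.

Prefixes containing 116.165.104.100:
  116.128.0.0/10 (116.128.0.0 - 116.191.255.255)
  116.164.0.0/14 (116.164.0.0 - 116.167.255.255)
  116.164.0.0/15 (116.164.0.0 - 116.165.255.255)
Total matching entries: 3.

3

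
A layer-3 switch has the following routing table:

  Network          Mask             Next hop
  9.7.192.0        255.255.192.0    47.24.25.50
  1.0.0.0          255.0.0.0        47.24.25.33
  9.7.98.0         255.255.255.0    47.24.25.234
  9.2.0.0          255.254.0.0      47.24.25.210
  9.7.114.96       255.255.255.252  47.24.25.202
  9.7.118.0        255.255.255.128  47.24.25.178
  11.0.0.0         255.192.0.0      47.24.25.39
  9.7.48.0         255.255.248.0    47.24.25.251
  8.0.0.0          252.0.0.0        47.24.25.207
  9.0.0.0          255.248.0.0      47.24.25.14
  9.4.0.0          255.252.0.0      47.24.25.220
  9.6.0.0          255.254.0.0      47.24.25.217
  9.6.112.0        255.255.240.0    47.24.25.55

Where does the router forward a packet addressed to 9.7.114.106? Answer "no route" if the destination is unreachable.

Routes whose prefix contains 9.7.114.106:
  8.0.0.0/6 (8.0.0.0 - 11.255.255.255) -> 47.24.25.207
  9.0.0.0/13 (9.0.0.0 - 9.7.255.255) -> 47.24.25.14
  9.4.0.0/14 (9.4.0.0 - 9.7.255.255) -> 47.24.25.220
  9.6.0.0/15 (9.6.0.0 - 9.7.255.255) -> 47.24.25.217
More-specific entries that do NOT match:
  9.7.114.96/30 (9.7.114.96 - 9.7.114.99) does not contain 9.7.114.106
  9.7.118.0/25 (9.7.118.0 - 9.7.118.127) does not contain 9.7.114.106
  9.7.98.0/24 (9.7.98.0 - 9.7.98.255) does not contain 9.7.114.106
  9.7.48.0/21 (9.7.48.0 - 9.7.55.255) does not contain 9.7.114.106
  9.6.112.0/20 (9.6.112.0 - 9.6.127.255) does not contain 9.7.114.106
  9.7.192.0/18 (9.7.192.0 - 9.7.255.255) does not contain 9.7.114.106
Longest matching prefix is /15 -> next hop 47.24.25.217.

47.24.25.217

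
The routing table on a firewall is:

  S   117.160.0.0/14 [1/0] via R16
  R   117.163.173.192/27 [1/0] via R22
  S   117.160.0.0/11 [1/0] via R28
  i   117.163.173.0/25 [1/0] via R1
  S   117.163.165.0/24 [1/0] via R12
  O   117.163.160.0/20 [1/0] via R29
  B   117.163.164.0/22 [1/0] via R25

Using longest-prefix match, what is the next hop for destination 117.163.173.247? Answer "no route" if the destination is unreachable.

R29

Routes whose prefix contains 117.163.173.247:
  117.160.0.0/11 (117.160.0.0 - 117.191.255.255) -> R28
  117.160.0.0/14 (117.160.0.0 - 117.163.255.255) -> R16
  117.163.160.0/20 (117.163.160.0 - 117.163.175.255) -> R29
More-specific entries that do NOT match:
  117.163.173.192/27 (117.163.173.192 - 117.163.173.223) does not contain 117.163.173.247
  117.163.173.0/25 (117.163.173.0 - 117.163.173.127) does not contain 117.163.173.247
  117.163.165.0/24 (117.163.165.0 - 117.163.165.255) does not contain 117.163.173.247
  117.163.164.0/22 (117.163.164.0 - 117.163.167.255) does not contain 117.163.173.247
Longest matching prefix is /20 -> next hop R29.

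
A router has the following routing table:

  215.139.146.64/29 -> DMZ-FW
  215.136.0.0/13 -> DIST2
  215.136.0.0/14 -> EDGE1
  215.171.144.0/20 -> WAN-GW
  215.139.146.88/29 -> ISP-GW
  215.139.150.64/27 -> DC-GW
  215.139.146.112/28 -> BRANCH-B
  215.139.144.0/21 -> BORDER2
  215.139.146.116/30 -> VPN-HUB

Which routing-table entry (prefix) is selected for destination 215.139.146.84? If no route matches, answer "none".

215.139.144.0/21

Entries matching 215.139.146.84:
  215.136.0.0/13 (215.136.0.0 - 215.143.255.255)
  215.136.0.0/14 (215.136.0.0 - 215.139.255.255)
  215.139.144.0/21 (215.139.144.0 - 215.139.151.255)
Most specific is 215.139.144.0/21.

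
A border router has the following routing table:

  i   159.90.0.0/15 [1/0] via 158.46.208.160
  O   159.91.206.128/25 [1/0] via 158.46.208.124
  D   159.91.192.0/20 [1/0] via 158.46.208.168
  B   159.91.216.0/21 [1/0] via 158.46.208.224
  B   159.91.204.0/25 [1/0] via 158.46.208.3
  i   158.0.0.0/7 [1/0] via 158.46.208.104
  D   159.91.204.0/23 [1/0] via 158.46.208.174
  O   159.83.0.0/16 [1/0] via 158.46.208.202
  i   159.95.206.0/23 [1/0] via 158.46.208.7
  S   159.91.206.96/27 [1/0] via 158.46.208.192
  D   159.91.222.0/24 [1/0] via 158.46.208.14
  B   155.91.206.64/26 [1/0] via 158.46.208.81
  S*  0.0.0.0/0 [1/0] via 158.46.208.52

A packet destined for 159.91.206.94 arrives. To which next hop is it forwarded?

158.46.208.168

Routes whose prefix contains 159.91.206.94:
  0.0.0.0/0 (default, matches everything) -> 158.46.208.52
  158.0.0.0/7 (158.0.0.0 - 159.255.255.255) -> 158.46.208.104
  159.90.0.0/15 (159.90.0.0 - 159.91.255.255) -> 158.46.208.160
  159.91.192.0/20 (159.91.192.0 - 159.91.207.255) -> 158.46.208.168
More-specific entries that do NOT match:
  159.91.206.96/27 (159.91.206.96 - 159.91.206.127) does not contain 159.91.206.94
  155.91.206.64/26 (155.91.206.64 - 155.91.206.127) does not contain 159.91.206.94
  159.91.206.128/25 (159.91.206.128 - 159.91.206.255) does not contain 159.91.206.94
  159.91.204.0/25 (159.91.204.0 - 159.91.204.127) does not contain 159.91.206.94
  159.91.222.0/24 (159.91.222.0 - 159.91.222.255) does not contain 159.91.206.94
  159.91.204.0/23 (159.91.204.0 - 159.91.205.255) does not contain 159.91.206.94
  159.95.206.0/23 (159.95.206.0 - 159.95.207.255) does not contain 159.91.206.94
  159.91.216.0/21 (159.91.216.0 - 159.91.223.255) does not contain 159.91.206.94
Longest matching prefix is /20 -> next hop 158.46.208.168.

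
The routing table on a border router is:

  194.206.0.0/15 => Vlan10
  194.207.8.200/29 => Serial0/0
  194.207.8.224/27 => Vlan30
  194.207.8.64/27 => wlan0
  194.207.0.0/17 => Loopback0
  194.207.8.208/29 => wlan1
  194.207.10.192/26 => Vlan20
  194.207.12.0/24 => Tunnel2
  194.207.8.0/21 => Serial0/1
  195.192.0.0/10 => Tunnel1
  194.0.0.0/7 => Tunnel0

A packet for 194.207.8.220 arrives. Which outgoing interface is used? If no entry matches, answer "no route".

Serial0/1

Routes whose prefix contains 194.207.8.220:
  194.0.0.0/7 (194.0.0.0 - 195.255.255.255) -> Tunnel0
  194.206.0.0/15 (194.206.0.0 - 194.207.255.255) -> Vlan10
  194.207.0.0/17 (194.207.0.0 - 194.207.127.255) -> Loopback0
  194.207.8.0/21 (194.207.8.0 - 194.207.15.255) -> Serial0/1
More-specific entries that do NOT match:
  194.207.8.200/29 (194.207.8.200 - 194.207.8.207) does not contain 194.207.8.220
  194.207.8.208/29 (194.207.8.208 - 194.207.8.215) does not contain 194.207.8.220
  194.207.8.224/27 (194.207.8.224 - 194.207.8.255) does not contain 194.207.8.220
  194.207.8.64/27 (194.207.8.64 - 194.207.8.95) does not contain 194.207.8.220
  194.207.10.192/26 (194.207.10.192 - 194.207.10.255) does not contain 194.207.8.220
  194.207.12.0/24 (194.207.12.0 - 194.207.12.255) does not contain 194.207.8.220
Longest matching prefix is /21 -> interface Serial0/1.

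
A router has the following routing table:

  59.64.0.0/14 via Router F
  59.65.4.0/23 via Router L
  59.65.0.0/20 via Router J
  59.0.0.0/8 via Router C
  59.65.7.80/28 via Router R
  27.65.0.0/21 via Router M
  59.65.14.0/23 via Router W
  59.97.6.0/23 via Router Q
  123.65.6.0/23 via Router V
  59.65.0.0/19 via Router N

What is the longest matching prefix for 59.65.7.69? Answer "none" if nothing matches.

Entries matching 59.65.7.69:
  59.0.0.0/8 (59.0.0.0 - 59.255.255.255)
  59.64.0.0/14 (59.64.0.0 - 59.67.255.255)
  59.65.0.0/19 (59.65.0.0 - 59.65.31.255)
  59.65.0.0/20 (59.65.0.0 - 59.65.15.255)
Most specific is 59.65.0.0/20.

59.65.0.0/20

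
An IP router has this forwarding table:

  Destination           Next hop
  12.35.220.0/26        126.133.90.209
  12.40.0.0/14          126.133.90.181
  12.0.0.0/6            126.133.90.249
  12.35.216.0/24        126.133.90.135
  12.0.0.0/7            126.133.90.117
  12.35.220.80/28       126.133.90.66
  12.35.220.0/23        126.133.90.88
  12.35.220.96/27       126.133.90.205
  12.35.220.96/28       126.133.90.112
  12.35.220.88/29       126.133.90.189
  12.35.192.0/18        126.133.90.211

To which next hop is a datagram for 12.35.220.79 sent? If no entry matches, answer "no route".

Routes whose prefix contains 12.35.220.79:
  12.0.0.0/6 (12.0.0.0 - 15.255.255.255) -> 126.133.90.249
  12.0.0.0/7 (12.0.0.0 - 13.255.255.255) -> 126.133.90.117
  12.35.192.0/18 (12.35.192.0 - 12.35.255.255) -> 126.133.90.211
  12.35.220.0/23 (12.35.220.0 - 12.35.221.255) -> 126.133.90.88
More-specific entries that do NOT match:
  12.35.220.88/29 (12.35.220.88 - 12.35.220.95) does not contain 12.35.220.79
  12.35.220.80/28 (12.35.220.80 - 12.35.220.95) does not contain 12.35.220.79
  12.35.220.96/28 (12.35.220.96 - 12.35.220.111) does not contain 12.35.220.79
  12.35.220.96/27 (12.35.220.96 - 12.35.220.127) does not contain 12.35.220.79
  12.35.220.0/26 (12.35.220.0 - 12.35.220.63) does not contain 12.35.220.79
  12.35.216.0/24 (12.35.216.0 - 12.35.216.255) does not contain 12.35.220.79
Longest matching prefix is /23 -> next hop 126.133.90.88.

126.133.90.88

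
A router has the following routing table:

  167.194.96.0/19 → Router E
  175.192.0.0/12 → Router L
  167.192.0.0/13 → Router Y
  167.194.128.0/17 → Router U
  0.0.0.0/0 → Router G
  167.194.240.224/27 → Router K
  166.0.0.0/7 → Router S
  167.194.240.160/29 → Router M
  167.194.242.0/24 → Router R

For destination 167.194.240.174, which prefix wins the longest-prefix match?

Entries matching 167.194.240.174:
  0.0.0.0/0 (default, matches everything)
  166.0.0.0/7 (166.0.0.0 - 167.255.255.255)
  167.192.0.0/13 (167.192.0.0 - 167.199.255.255)
  167.194.128.0/17 (167.194.128.0 - 167.194.255.255)
Most specific is 167.194.128.0/17.

167.194.128.0/17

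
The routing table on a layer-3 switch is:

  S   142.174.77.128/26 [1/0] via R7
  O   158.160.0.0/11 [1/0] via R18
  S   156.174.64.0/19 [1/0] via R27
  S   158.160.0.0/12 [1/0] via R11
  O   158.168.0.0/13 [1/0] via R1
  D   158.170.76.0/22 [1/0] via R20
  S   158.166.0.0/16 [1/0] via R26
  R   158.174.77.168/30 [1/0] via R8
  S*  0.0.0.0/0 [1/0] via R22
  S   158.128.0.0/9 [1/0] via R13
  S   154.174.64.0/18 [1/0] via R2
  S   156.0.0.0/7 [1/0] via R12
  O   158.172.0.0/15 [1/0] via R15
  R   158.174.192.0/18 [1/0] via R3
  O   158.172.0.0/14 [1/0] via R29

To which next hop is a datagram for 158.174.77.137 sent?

R29

Routes whose prefix contains 158.174.77.137:
  0.0.0.0/0 (default, matches everything) -> R22
  158.128.0.0/9 (158.128.0.0 - 158.255.255.255) -> R13
  158.160.0.0/11 (158.160.0.0 - 158.191.255.255) -> R18
  158.160.0.0/12 (158.160.0.0 - 158.175.255.255) -> R11
  158.168.0.0/13 (158.168.0.0 - 158.175.255.255) -> R1
  158.172.0.0/14 (158.172.0.0 - 158.175.255.255) -> R29
More-specific entries that do NOT match:
  158.174.77.168/30 (158.174.77.168 - 158.174.77.171) does not contain 158.174.77.137
  142.174.77.128/26 (142.174.77.128 - 142.174.77.191) does not contain 158.174.77.137
  158.170.76.0/22 (158.170.76.0 - 158.170.79.255) does not contain 158.174.77.137
  156.174.64.0/19 (156.174.64.0 - 156.174.95.255) does not contain 158.174.77.137
  154.174.64.0/18 (154.174.64.0 - 154.174.127.255) does not contain 158.174.77.137
  158.174.192.0/18 (158.174.192.0 - 158.174.255.255) does not contain 158.174.77.137
  158.166.0.0/16 (158.166.0.0 - 158.166.255.255) does not contain 158.174.77.137
  158.172.0.0/15 (158.172.0.0 - 158.173.255.255) does not contain 158.174.77.137
Longest matching prefix is /14 -> next hop R29.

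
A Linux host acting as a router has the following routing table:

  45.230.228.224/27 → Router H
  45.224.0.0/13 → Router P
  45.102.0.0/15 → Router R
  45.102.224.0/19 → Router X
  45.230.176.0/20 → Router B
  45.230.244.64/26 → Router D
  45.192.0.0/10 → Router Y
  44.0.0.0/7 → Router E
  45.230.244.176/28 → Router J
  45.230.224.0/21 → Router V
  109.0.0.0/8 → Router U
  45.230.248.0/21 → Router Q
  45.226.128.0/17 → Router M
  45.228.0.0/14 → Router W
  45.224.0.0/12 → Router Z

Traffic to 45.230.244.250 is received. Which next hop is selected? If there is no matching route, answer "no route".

Routes whose prefix contains 45.230.244.250:
  44.0.0.0/7 (44.0.0.0 - 45.255.255.255) -> Router E
  45.192.0.0/10 (45.192.0.0 - 45.255.255.255) -> Router Y
  45.224.0.0/12 (45.224.0.0 - 45.239.255.255) -> Router Z
  45.224.0.0/13 (45.224.0.0 - 45.231.255.255) -> Router P
  45.228.0.0/14 (45.228.0.0 - 45.231.255.255) -> Router W
More-specific entries that do NOT match:
  45.230.244.176/28 (45.230.244.176 - 45.230.244.191) does not contain 45.230.244.250
  45.230.228.224/27 (45.230.228.224 - 45.230.228.255) does not contain 45.230.244.250
  45.230.244.64/26 (45.230.244.64 - 45.230.244.127) does not contain 45.230.244.250
  45.230.224.0/21 (45.230.224.0 - 45.230.231.255) does not contain 45.230.244.250
  45.230.248.0/21 (45.230.248.0 - 45.230.255.255) does not contain 45.230.244.250
  45.230.176.0/20 (45.230.176.0 - 45.230.191.255) does not contain 45.230.244.250
  45.102.224.0/19 (45.102.224.0 - 45.102.255.255) does not contain 45.230.244.250
  45.226.128.0/17 (45.226.128.0 - 45.226.255.255) does not contain 45.230.244.250
  45.102.0.0/15 (45.102.0.0 - 45.103.255.255) does not contain 45.230.244.250
Longest matching prefix is /14 -> next hop Router W.

Router W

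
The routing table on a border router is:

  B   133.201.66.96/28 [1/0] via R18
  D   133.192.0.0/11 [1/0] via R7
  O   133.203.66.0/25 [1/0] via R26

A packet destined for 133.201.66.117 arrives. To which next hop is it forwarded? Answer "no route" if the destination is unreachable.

R7

Routes whose prefix contains 133.201.66.117:
  133.192.0.0/11 (133.192.0.0 - 133.223.255.255) -> R7
More-specific entries that do NOT match:
  133.201.66.96/28 (133.201.66.96 - 133.201.66.111) does not contain 133.201.66.117
  133.203.66.0/25 (133.203.66.0 - 133.203.66.127) does not contain 133.201.66.117
Longest matching prefix is /11 -> next hop R7.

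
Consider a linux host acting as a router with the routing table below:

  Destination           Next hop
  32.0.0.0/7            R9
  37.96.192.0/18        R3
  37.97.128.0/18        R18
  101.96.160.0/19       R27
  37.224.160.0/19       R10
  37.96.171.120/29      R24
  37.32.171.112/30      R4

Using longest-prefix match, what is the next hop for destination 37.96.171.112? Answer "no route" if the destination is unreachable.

No entry's prefix contains 37.96.171.112; there is no default route.

no route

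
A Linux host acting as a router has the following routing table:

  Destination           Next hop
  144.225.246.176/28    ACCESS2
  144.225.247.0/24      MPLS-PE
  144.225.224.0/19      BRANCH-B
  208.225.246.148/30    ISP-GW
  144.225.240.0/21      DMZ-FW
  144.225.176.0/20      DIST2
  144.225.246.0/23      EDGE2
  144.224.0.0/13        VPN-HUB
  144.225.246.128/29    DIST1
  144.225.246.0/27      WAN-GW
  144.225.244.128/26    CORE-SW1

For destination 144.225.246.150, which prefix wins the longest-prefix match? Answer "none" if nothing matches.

Entries matching 144.225.246.150:
  144.224.0.0/13 (144.224.0.0 - 144.231.255.255)
  144.225.224.0/19 (144.225.224.0 - 144.225.255.255)
  144.225.240.0/21 (144.225.240.0 - 144.225.247.255)
  144.225.246.0/23 (144.225.246.0 - 144.225.247.255)
Most specific is 144.225.246.0/23.

144.225.246.0/23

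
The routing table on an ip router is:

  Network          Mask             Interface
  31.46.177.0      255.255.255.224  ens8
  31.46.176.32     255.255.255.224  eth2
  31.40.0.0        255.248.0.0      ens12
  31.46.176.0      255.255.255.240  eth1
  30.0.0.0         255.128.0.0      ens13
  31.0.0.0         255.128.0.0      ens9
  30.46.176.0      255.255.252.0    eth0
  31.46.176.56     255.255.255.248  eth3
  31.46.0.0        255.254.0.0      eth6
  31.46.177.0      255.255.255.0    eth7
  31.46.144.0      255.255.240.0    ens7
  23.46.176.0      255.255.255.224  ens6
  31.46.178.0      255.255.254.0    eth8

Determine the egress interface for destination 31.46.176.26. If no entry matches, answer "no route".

Routes whose prefix contains 31.46.176.26:
  31.0.0.0/9 (31.0.0.0 - 31.127.255.255) -> ens9
  31.40.0.0/13 (31.40.0.0 - 31.47.255.255) -> ens12
  31.46.0.0/15 (31.46.0.0 - 31.47.255.255) -> eth6
More-specific entries that do NOT match:
  31.46.176.56/29 (31.46.176.56 - 31.46.176.63) does not contain 31.46.176.26
  31.46.176.0/28 (31.46.176.0 - 31.46.176.15) does not contain 31.46.176.26
  31.46.177.0/27 (31.46.177.0 - 31.46.177.31) does not contain 31.46.176.26
  31.46.176.32/27 (31.46.176.32 - 31.46.176.63) does not contain 31.46.176.26
  23.46.176.0/27 (23.46.176.0 - 23.46.176.31) does not contain 31.46.176.26
  31.46.177.0/24 (31.46.177.0 - 31.46.177.255) does not contain 31.46.176.26
  31.46.178.0/23 (31.46.178.0 - 31.46.179.255) does not contain 31.46.176.26
  30.46.176.0/22 (30.46.176.0 - 30.46.179.255) does not contain 31.46.176.26
  31.46.144.0/20 (31.46.144.0 - 31.46.159.255) does not contain 31.46.176.26
Longest matching prefix is /15 -> interface eth6.

eth6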